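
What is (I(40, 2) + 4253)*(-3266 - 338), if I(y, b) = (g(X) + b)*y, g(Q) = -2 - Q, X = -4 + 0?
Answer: -15904452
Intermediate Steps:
X = -4
I(y, b) = y*(2 + b) (I(y, b) = ((-2 - 1*(-4)) + b)*y = ((-2 + 4) + b)*y = (2 + b)*y = y*(2 + b))
(I(40, 2) + 4253)*(-3266 - 338) = (40*(2 + 2) + 4253)*(-3266 - 338) = (40*4 + 4253)*(-3604) = (160 + 4253)*(-3604) = 4413*(-3604) = -15904452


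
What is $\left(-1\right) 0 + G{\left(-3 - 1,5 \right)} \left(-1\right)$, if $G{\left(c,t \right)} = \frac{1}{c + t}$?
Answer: $-1$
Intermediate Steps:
$\left(-1\right) 0 + G{\left(-3 - 1,5 \right)} \left(-1\right) = \left(-1\right) 0 + \frac{1}{\left(-3 - 1\right) + 5} \left(-1\right) = 0 + \frac{1}{\left(-3 - 1\right) + 5} \left(-1\right) = 0 + \frac{1}{-4 + 5} \left(-1\right) = 0 + 1^{-1} \left(-1\right) = 0 + 1 \left(-1\right) = 0 - 1 = -1$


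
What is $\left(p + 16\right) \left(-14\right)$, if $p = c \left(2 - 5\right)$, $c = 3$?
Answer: $-98$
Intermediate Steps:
$p = -9$ ($p = 3 \left(2 - 5\right) = 3 \left(-3\right) = -9$)
$\left(p + 16\right) \left(-14\right) = \left(-9 + 16\right) \left(-14\right) = 7 \left(-14\right) = -98$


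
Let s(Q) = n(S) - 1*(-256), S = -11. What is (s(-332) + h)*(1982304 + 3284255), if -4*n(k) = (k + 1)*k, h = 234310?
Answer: 2470421696043/2 ≈ 1.2352e+12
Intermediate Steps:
n(k) = -k*(1 + k)/4 (n(k) = -(k + 1)*k/4 = -(1 + k)*k/4 = -k*(1 + k)/4)
s(Q) = 457/2 (s(Q) = -¼*(-11)*(1 - 11) - 1*(-256) = -¼*(-11)*(-10) + 256 = -55/2 + 256 = 457/2)
(s(-332) + h)*(1982304 + 3284255) = (457/2 + 234310)*(1982304 + 3284255) = (469077/2)*5266559 = 2470421696043/2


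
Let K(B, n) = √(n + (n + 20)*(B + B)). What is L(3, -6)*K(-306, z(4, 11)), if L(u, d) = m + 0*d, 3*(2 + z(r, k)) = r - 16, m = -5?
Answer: -5*I*√8574 ≈ -462.98*I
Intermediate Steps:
z(r, k) = -22/3 + r/3 (z(r, k) = -2 + (r - 16)/3 = -2 + (-16 + r)/3 = -2 + (-16/3 + r/3) = -22/3 + r/3)
K(B, n) = √(n + 2*B*(20 + n)) (K(B, n) = √(n + (20 + n)*(2*B)) = √(n + 2*B*(20 + n)))
L(u, d) = -5 (L(u, d) = -5 + 0*d = -5 + 0 = -5)
L(3, -6)*K(-306, z(4, 11)) = -5*√((-22/3 + (⅓)*4) + 40*(-306) + 2*(-306)*(-22/3 + (⅓)*4)) = -5*√((-22/3 + 4/3) - 12240 + 2*(-306)*(-22/3 + 4/3)) = -5*√(-6 - 12240 + 2*(-306)*(-6)) = -5*√(-6 - 12240 + 3672) = -5*I*√8574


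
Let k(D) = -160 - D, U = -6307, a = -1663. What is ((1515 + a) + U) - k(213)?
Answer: -6082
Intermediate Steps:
((1515 + a) + U) - k(213) = ((1515 - 1663) - 6307) - (-160 - 1*213) = (-148 - 6307) - (-160 - 213) = -6455 - 1*(-373) = -6455 + 373 = -6082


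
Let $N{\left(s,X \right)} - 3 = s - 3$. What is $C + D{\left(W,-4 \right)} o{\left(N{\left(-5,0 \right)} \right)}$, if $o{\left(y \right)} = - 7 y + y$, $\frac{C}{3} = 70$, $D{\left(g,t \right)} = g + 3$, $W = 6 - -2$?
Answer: $540$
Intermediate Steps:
$W = 8$ ($W = 6 + 2 = 8$)
$D{\left(g,t \right)} = 3 + g$
$N{\left(s,X \right)} = s$ ($N{\left(s,X \right)} = 3 + \left(s - 3\right) = 3 + \left(-3 + s\right) = s$)
$C = 210$ ($C = 3 \cdot 70 = 210$)
$o{\left(y \right)} = - 6 y$
$C + D{\left(W,-4 \right)} o{\left(N{\left(-5,0 \right)} \right)} = 210 + \left(3 + 8\right) \left(\left(-6\right) \left(-5\right)\right) = 210 + 11 \cdot 30 = 210 + 330 = 540$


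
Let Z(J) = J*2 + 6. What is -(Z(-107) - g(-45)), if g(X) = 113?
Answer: 321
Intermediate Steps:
Z(J) = 6 + 2*J (Z(J) = 2*J + 6 = 6 + 2*J)
-(Z(-107) - g(-45)) = -((6 + 2*(-107)) - 1*113) = -((6 - 214) - 113) = -(-208 - 113) = -1*(-321) = 321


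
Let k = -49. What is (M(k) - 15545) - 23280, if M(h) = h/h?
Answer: -38824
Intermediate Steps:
M(h) = 1
(M(k) - 15545) - 23280 = (1 - 15545) - 23280 = -15544 - 23280 = -38824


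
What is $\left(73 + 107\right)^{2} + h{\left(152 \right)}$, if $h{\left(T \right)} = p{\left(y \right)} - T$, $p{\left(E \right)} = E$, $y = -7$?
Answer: $32241$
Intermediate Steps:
$h{\left(T \right)} = -7 - T$
$\left(73 + 107\right)^{2} + h{\left(152 \right)} = \left(73 + 107\right)^{2} - 159 = 180^{2} - 159 = 32400 - 159 = 32241$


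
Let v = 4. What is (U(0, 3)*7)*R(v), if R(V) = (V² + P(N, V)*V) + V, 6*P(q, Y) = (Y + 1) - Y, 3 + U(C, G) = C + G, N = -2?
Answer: 0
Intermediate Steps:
U(C, G) = -3 + C + G (U(C, G) = -3 + (C + G) = -3 + C + G)
P(q, Y) = ⅙ (P(q, Y) = ((Y + 1) - Y)/6 = ((1 + Y) - Y)/6 = (⅙)*1 = ⅙)
R(V) = V² + 7*V/6 (R(V) = (V² + V/6) + V = V² + 7*V/6)
(U(0, 3)*7)*R(v) = ((-3 + 0 + 3)*7)*((⅙)*4*(7 + 6*4)) = (0*7)*((⅙)*4*(7 + 24)) = 0*((⅙)*4*31) = 0*(62/3) = 0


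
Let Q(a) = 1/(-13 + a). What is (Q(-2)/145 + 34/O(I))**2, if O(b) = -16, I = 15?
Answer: 1367742289/302760000 ≈ 4.5176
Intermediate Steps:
(Q(-2)/145 + 34/O(I))**2 = (1/(-13 - 2*145) + 34/(-16))**2 = ((1/145)/(-15) + 34*(-1/16))**2 = (-1/15*1/145 - 17/8)**2 = (-1/2175 - 17/8)**2 = (-36983/17400)**2 = 1367742289/302760000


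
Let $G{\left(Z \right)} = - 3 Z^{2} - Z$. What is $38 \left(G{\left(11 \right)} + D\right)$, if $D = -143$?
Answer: $-19646$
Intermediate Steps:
$G{\left(Z \right)} = - Z - 3 Z^{2}$
$38 \left(G{\left(11 \right)} + D\right) = 38 \left(\left(-1\right) 11 \left(1 + 3 \cdot 11\right) - 143\right) = 38 \left(\left(-1\right) 11 \left(1 + 33\right) - 143\right) = 38 \left(\left(-1\right) 11 \cdot 34 - 143\right) = 38 \left(-374 - 143\right) = 38 \left(-517\right) = -19646$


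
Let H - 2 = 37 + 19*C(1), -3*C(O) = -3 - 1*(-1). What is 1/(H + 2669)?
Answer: 3/8162 ≈ 0.00036756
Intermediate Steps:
C(O) = ⅔ (C(O) = -(-3 - 1*(-1))/3 = -(-3 + 1)/3 = -⅓*(-2) = ⅔)
H = 155/3 (H = 2 + (37 + 19*(⅔)) = 2 + (37 + 38/3) = 2 + 149/3 = 155/3 ≈ 51.667)
1/(H + 2669) = 1/(155/3 + 2669) = 1/(8162/3) = 3/8162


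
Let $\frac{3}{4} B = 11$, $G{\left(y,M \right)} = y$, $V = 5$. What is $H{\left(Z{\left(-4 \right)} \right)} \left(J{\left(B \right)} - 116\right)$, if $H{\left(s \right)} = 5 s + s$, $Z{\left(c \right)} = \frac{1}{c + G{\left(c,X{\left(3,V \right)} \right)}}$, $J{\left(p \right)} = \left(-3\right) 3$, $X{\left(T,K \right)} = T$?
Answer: $\frac{375}{4} \approx 93.75$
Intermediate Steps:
$B = \frac{44}{3}$ ($B = \frac{4}{3} \cdot 11 = \frac{44}{3} \approx 14.667$)
$J{\left(p \right)} = -9$
$Z{\left(c \right)} = \frac{1}{2 c}$ ($Z{\left(c \right)} = \frac{1}{c + c} = \frac{1}{2 c}$)
$H{\left(s \right)} = 6 s$
$H{\left(Z{\left(-4 \right)} \right)} \left(J{\left(B \right)} - 116\right) = 6 \frac{1}{2 \left(-4\right)} \left(-9 - 116\right) = 6 \cdot \frac{1}{2} \left(- \frac{1}{4}\right) \left(-125\right) = 6 \left(- \frac{1}{8}\right) \left(-125\right) = \left(- \frac{3}{4}\right) \left(-125\right) = \frac{375}{4}$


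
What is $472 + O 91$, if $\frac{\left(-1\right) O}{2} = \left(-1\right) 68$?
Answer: $12848$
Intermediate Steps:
$O = 136$ ($O = - 2 \left(\left(-1\right) 68\right) = \left(-2\right) \left(-68\right) = 136$)
$472 + O 91 = 472 + 136 \cdot 91 = 472 + 12376 = 12848$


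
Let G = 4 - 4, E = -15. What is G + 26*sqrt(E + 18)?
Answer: 26*sqrt(3) ≈ 45.033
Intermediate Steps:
G = 0
G + 26*sqrt(E + 18) = 0 + 26*sqrt(-15 + 18) = 0 + 26*sqrt(3) = 26*sqrt(3)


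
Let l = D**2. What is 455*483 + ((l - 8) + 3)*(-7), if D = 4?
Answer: 219688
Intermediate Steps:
l = 16 (l = 4**2 = 16)
455*483 + ((l - 8) + 3)*(-7) = 455*483 + ((16 - 8) + 3)*(-7) = 219765 + (8 + 3)*(-7) = 219765 + 11*(-7) = 219765 - 77 = 219688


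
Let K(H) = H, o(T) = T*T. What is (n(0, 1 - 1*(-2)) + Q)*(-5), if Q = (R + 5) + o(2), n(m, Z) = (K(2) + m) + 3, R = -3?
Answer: -55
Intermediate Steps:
o(T) = T**2
n(m, Z) = 5 + m (n(m, Z) = (2 + m) + 3 = 5 + m)
Q = 6 (Q = (-3 + 5) + 2**2 = 2 + 4 = 6)
(n(0, 1 - 1*(-2)) + Q)*(-5) = ((5 + 0) + 6)*(-5) = (5 + 6)*(-5) = 11*(-5) = -55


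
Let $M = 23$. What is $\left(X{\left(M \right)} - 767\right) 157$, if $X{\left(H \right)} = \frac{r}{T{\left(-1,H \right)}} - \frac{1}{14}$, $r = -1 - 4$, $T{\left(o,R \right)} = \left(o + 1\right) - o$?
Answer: $- \frac{1697013}{14} \approx -1.2122 \cdot 10^{5}$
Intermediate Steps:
$T{\left(o,R \right)} = 1$ ($T{\left(o,R \right)} = \left(1 + o\right) - o = 1$)
$r = -5$ ($r = -1 - 4 = -5$)
$X{\left(H \right)} = - \frac{71}{14}$ ($X{\left(H \right)} = - \frac{5}{1} - \frac{1}{14} = \left(-5\right) 1 - \frac{1}{14} = -5 - \frac{1}{14} = - \frac{71}{14}$)
$\left(X{\left(M \right)} - 767\right) 157 = \left(- \frac{71}{14} - 767\right) 157 = \left(- \frac{10809}{14}\right) 157 = - \frac{1697013}{14}$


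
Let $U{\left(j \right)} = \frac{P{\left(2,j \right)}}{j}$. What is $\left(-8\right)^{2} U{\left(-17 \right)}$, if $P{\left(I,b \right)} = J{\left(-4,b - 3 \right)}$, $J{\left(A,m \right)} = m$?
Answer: $\frac{1280}{17} \approx 75.294$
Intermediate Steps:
$P{\left(I,b \right)} = -3 + b$ ($P{\left(I,b \right)} = b - 3 = -3 + b$)
$U{\left(j \right)} = \frac{-3 + j}{j}$
$\left(-8\right)^{2} U{\left(-17 \right)} = \left(-8\right)^{2} \frac{-3 - 17}{-17} = 64 \left(\left(- \frac{1}{17}\right) \left(-20\right)\right) = 64 \cdot \frac{20}{17} = \frac{1280}{17}$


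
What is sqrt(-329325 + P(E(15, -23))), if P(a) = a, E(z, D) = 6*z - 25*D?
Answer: 2*I*sqrt(82165) ≈ 573.29*I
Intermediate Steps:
E(z, D) = -25*D + 6*z
sqrt(-329325 + P(E(15, -23))) = sqrt(-329325 + (-25*(-23) + 6*15)) = sqrt(-329325 + (575 + 90)) = sqrt(-329325 + 665) = sqrt(-328660) = 2*I*sqrt(82165)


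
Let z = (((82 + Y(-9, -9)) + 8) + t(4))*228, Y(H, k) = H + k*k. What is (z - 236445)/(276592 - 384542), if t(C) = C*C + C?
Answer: 194949/107950 ≈ 1.8059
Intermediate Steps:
Y(H, k) = H + k²
t(C) = C + C² (t(C) = C² + C = C + C²)
z = 41496 (z = (((82 + (-9 + (-9)²)) + 8) + 4*(1 + 4))*228 = (((82 + (-9 + 81)) + 8) + 4*5)*228 = (((82 + 72) + 8) + 20)*228 = ((154 + 8) + 20)*228 = (162 + 20)*228 = 182*228 = 41496)
(z - 236445)/(276592 - 384542) = (41496 - 236445)/(276592 - 384542) = -194949/(-107950) = -194949*(-1/107950) = 194949/107950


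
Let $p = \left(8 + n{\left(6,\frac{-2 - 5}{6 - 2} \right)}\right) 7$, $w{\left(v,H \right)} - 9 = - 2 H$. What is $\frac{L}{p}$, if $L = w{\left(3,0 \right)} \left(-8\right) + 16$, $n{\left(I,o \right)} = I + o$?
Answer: $- \frac{32}{49} \approx -0.65306$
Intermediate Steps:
$w{\left(v,H \right)} = 9 - 2 H$
$p = \frac{343}{4}$ ($p = \left(8 + \left(6 + \frac{-2 - 5}{6 - 2}\right)\right) 7 = \left(8 + \left(6 - \frac{7}{4}\right)\right) 7 = \left(8 + \frac{17}{4}\right) 7 = \frac{49}{4} \cdot 7 = \frac{343}{4} \approx 85.75$)
$L = -56$ ($L = \left(9 - 0\right) \left(-8\right) + 16 = \left(9 + 0\right) \left(-8\right) + 16 = 9 \left(-8\right) + 16 = -72 + 16 = -56$)
$\frac{L}{p} = - \frac{56}{\frac{343}{4}} = \left(-56\right) \frac{4}{343} = - \frac{32}{49}$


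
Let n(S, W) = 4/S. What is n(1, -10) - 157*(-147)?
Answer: 23083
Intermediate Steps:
n(1, -10) - 157*(-147) = 4/1 - 157*(-147) = 4*1 + 23079 = 4 + 23079 = 23083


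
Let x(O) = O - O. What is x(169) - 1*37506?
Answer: -37506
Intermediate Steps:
x(O) = 0
x(169) - 1*37506 = 0 - 1*37506 = 0 - 37506 = -37506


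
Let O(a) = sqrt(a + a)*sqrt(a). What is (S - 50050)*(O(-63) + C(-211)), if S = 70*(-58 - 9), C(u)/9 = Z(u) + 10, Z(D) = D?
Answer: 99024660 + 3448620*sqrt(2) ≈ 1.0390e+8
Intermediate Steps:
C(u) = 90 + 9*u (C(u) = 9*(u + 10) = 9*(10 + u) = 90 + 9*u)
O(a) = a*sqrt(2) (O(a) = sqrt(2*a)*sqrt(a) = (sqrt(2)*sqrt(a))*sqrt(a) = a*sqrt(2))
S = -4690 (S = 70*(-67) = -4690)
(S - 50050)*(O(-63) + C(-211)) = (-4690 - 50050)*(-63*sqrt(2) + (90 + 9*(-211))) = -54740*(-63*sqrt(2) + (90 - 1899)) = -54740*(-63*sqrt(2) - 1809) = -54740*(-1809 - 63*sqrt(2)) = 99024660 + 3448620*sqrt(2)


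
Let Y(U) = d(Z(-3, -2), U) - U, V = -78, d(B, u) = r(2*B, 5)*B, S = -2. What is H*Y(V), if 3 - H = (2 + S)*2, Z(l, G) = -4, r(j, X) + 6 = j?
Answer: 402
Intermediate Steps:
r(j, X) = -6 + j
d(B, u) = B*(-6 + 2*B) (d(B, u) = (-6 + 2*B)*B = B*(-6 + 2*B))
H = 3 (H = 3 - (2 - 2)*2 = 3 - 0*2 = 3 - 1*0 = 3 + 0 = 3)
Y(U) = 56 - U (Y(U) = 2*(-4)*(-3 - 4) - U = 2*(-4)*(-7) - U = 56 - U)
H*Y(V) = 3*(56 - 1*(-78)) = 3*(56 + 78) = 3*134 = 402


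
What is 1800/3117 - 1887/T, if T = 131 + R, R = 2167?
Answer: -193931/795874 ≈ -0.24367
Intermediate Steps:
T = 2298 (T = 131 + 2167 = 2298)
1800/3117 - 1887/T = 1800/3117 - 1887/2298 = 1800*(1/3117) - 1887*1/2298 = 600/1039 - 629/766 = -193931/795874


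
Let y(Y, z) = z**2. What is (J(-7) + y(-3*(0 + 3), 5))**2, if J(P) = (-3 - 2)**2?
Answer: 2500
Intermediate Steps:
J(P) = 25 (J(P) = (-5)**2 = 25)
(J(-7) + y(-3*(0 + 3), 5))**2 = (25 + 5**2)**2 = (25 + 25)**2 = 50**2 = 2500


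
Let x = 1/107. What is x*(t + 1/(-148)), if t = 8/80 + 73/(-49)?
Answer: -50639/3879820 ≈ -0.013052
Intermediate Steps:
x = 1/107 ≈ 0.0093458
t = -681/490 (t = 8*(1/80) + 73*(-1/49) = 1/10 - 73/49 = -681/490 ≈ -1.3898)
x*(t + 1/(-148)) = (-681/490 + 1/(-148))/107 = (-681/490 - 1/148)/107 = (1/107)*(-50639/36260) = -50639/3879820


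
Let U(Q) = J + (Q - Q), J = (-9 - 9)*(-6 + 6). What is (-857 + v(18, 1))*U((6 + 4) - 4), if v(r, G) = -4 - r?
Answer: 0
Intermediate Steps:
J = 0 (J = -18*0 = 0)
U(Q) = 0 (U(Q) = 0 + (Q - Q) = 0 + 0 = 0)
(-857 + v(18, 1))*U((6 + 4) - 4) = (-857 + (-4 - 1*18))*0 = (-857 + (-4 - 18))*0 = (-857 - 22)*0 = -879*0 = 0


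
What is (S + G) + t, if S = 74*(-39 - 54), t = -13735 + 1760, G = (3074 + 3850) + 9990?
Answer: -1943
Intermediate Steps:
G = 16914 (G = 6924 + 9990 = 16914)
t = -11975
S = -6882 (S = 74*(-93) = -6882)
(S + G) + t = (-6882 + 16914) - 11975 = 10032 - 11975 = -1943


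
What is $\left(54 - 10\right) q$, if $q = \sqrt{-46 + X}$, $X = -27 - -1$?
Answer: $264 i \sqrt{2} \approx 373.35 i$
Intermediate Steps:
$X = -26$ ($X = -27 + 1 = -26$)
$q = 6 i \sqrt{2}$ ($q = \sqrt{-46 - 26} = \sqrt{-72} = 6 i \sqrt{2} \approx 8.4853 i$)
$\left(54 - 10\right) q = \left(54 - 10\right) 6 i \sqrt{2} = 44 \cdot 6 i \sqrt{2} = 264 i \sqrt{2}$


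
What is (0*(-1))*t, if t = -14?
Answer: 0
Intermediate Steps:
(0*(-1))*t = (0*(-1))*(-14) = 0*(-14) = 0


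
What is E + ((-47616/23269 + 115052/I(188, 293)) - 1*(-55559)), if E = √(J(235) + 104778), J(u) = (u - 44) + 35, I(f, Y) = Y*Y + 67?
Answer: 27767748668892/499794851 + 2*√26251 ≈ 55882.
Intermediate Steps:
I(f, Y) = 67 + Y² (I(f, Y) = Y² + 67 = 67 + Y²)
J(u) = -9 + u (J(u) = (-44 + u) + 35 = -9 + u)
E = 2*√26251 (E = √((-9 + 235) + 104778) = √(226 + 104778) = √105004 = 2*√26251 ≈ 324.04)
E + ((-47616/23269 + 115052/I(188, 293)) - 1*(-55559)) = 2*√26251 + ((-47616/23269 + 115052/(67 + 293²)) - 1*(-55559)) = 2*√26251 + ((-47616*1/23269 + 115052/(67 + 85849)) + 55559) = 2*√26251 + ((-47616/23269 + 115052/85916) + 55559) = 2*√26251 + ((-47616/23269 + 115052*(1/85916)) + 55559) = 2*√26251 + ((-47616/23269 + 28763/21479) + 55559) = 2*√26251 + (-353457817/499794851 + 55559) = 2*√26251 + 27767748668892/499794851 = 27767748668892/499794851 + 2*√26251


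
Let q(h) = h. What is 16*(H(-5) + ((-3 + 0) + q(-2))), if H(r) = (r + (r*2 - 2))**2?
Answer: 4544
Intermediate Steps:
H(r) = (-2 + 3*r)**2 (H(r) = (r + (2*r - 2))**2 = (r + (-2 + 2*r))**2 = (-2 + 3*r)**2)
16*(H(-5) + ((-3 + 0) + q(-2))) = 16*((-2 + 3*(-5))**2 + ((-3 + 0) - 2)) = 16*((-2 - 15)**2 + (-3 - 2)) = 16*((-17)**2 - 5) = 16*(289 - 5) = 16*284 = 4544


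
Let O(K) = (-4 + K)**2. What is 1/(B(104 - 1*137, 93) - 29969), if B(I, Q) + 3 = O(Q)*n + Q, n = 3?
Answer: -1/6116 ≈ -0.00016351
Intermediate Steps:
B(I, Q) = -3 + Q + 3*(-4 + Q)**2 (B(I, Q) = -3 + ((-4 + Q)**2*3 + Q) = -3 + (3*(-4 + Q)**2 + Q) = -3 + (Q + 3*(-4 + Q)**2) = -3 + Q + 3*(-4 + Q)**2)
1/(B(104 - 1*137, 93) - 29969) = 1/((-3 + 93 + 3*(-4 + 93)**2) - 29969) = 1/((-3 + 93 + 3*89**2) - 29969) = 1/((-3 + 93 + 3*7921) - 29969) = 1/((-3 + 93 + 23763) - 29969) = 1/(23853 - 29969) = 1/(-6116) = -1/6116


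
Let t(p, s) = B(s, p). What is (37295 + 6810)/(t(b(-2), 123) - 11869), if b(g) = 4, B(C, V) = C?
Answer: -44105/11746 ≈ -3.7549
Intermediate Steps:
t(p, s) = s
(37295 + 6810)/(t(b(-2), 123) - 11869) = (37295 + 6810)/(123 - 11869) = 44105/(-11746) = 44105*(-1/11746) = -44105/11746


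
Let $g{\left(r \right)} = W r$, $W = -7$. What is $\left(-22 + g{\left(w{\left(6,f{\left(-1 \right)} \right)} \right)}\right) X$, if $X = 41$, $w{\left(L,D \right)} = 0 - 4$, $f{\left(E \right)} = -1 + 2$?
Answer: $246$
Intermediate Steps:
$f{\left(E \right)} = 1$
$w{\left(L,D \right)} = -4$ ($w{\left(L,D \right)} = 0 - 4 = -4$)
$g{\left(r \right)} = - 7 r$
$\left(-22 + g{\left(w{\left(6,f{\left(-1 \right)} \right)} \right)}\right) X = \left(-22 - -28\right) 41 = \left(-22 + 28\right) 41 = 6 \cdot 41 = 246$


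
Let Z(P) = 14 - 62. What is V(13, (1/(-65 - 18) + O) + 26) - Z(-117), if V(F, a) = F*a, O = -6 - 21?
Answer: 2892/83 ≈ 34.843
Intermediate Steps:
Z(P) = -48
O = -27
V(13, (1/(-65 - 18) + O) + 26) - Z(-117) = 13*((1/(-65 - 18) - 27) + 26) - 1*(-48) = 13*((1/(-83) - 27) + 26) + 48 = 13*((-1/83 - 27) + 26) + 48 = 13*(-2242/83 + 26) + 48 = 13*(-84/83) + 48 = -1092/83 + 48 = 2892/83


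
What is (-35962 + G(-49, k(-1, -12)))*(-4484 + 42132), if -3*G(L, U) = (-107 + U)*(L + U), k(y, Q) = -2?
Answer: -1423659120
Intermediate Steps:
G(L, U) = -(-107 + U)*(L + U)/3
(-35962 + G(-49, k(-1, -12)))*(-4484 + 42132) = (-35962 + (-1/3*(-2)**2 + (107/3)*(-49) + (107/3)*(-2) - 1/3*(-49)*(-2)))*(-4484 + 42132) = (-35962 + (-1/3*4 - 5243/3 - 214/3 - 98/3))*37648 = (-35962 + (-4/3 - 5243/3 - 214/3 - 98/3))*37648 = (-35962 - 1853)*37648 = -37815*37648 = -1423659120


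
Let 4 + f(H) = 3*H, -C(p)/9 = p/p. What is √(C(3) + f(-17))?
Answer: 8*I ≈ 8.0*I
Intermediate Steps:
C(p) = -9 (C(p) = -9*p/p = -9*1 = -9)
f(H) = -4 + 3*H
√(C(3) + f(-17)) = √(-9 + (-4 + 3*(-17))) = √(-9 + (-4 - 51)) = √(-9 - 55) = √(-64) = 8*I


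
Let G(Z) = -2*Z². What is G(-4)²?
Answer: 1024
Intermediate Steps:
G(-4)² = (-2*(-4)²)² = (-2*16)² = (-32)² = 1024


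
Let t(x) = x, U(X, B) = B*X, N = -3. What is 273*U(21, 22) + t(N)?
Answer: 126123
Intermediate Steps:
273*U(21, 22) + t(N) = 273*(22*21) - 3 = 273*462 - 3 = 126126 - 3 = 126123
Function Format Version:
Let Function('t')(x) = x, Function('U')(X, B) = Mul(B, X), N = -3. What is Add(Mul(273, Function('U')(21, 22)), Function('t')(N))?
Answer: 126123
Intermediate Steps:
Add(Mul(273, Function('U')(21, 22)), Function('t')(N)) = Add(Mul(273, Mul(22, 21)), -3) = Add(Mul(273, 462), -3) = Add(126126, -3) = 126123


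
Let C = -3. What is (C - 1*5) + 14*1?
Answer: 6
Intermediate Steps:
(C - 1*5) + 14*1 = (-3 - 1*5) + 14*1 = (-3 - 5) + 14 = -8 + 14 = 6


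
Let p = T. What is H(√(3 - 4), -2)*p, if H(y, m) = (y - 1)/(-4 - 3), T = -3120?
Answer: -3120/7 + 3120*I/7 ≈ -445.71 + 445.71*I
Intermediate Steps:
p = -3120
H(y, m) = ⅐ - y/7 (H(y, m) = (-1 + y)/(-7) = (-1 + y)*(-⅐) = ⅐ - y/7)
H(√(3 - 4), -2)*p = (⅐ - √(3 - 4)/7)*(-3120) = (⅐ - I/7)*(-3120) = -3120/7 + 3120*I/7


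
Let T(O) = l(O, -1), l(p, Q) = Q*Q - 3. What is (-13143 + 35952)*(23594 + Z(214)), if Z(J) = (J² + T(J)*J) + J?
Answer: 1577835384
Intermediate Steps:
l(p, Q) = -3 + Q² (l(p, Q) = Q² - 3 = -3 + Q²)
T(O) = -2 (T(O) = -3 + (-1)² = -3 + 1 = -2)
Z(J) = J² - J (Z(J) = (J² - 2*J) + J = J² - J)
(-13143 + 35952)*(23594 + Z(214)) = (-13143 + 35952)*(23594 + 214*(-1 + 214)) = 22809*(23594 + 214*213) = 22809*(23594 + 45582) = 22809*69176 = 1577835384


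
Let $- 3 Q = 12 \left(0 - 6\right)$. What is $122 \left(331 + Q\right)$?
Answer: $43310$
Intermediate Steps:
$Q = 24$ ($Q = - \frac{12 \left(0 - 6\right)}{3} = - \frac{12 \left(-6\right)}{3} = \left(- \frac{1}{3}\right) \left(-72\right) = 24$)
$122 \left(331 + Q\right) = 122 \left(331 + 24\right) = 122 \cdot 355 = 43310$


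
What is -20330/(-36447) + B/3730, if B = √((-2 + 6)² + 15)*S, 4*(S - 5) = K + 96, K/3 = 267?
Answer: 20330/36447 + 917*√31/14920 ≈ 0.90000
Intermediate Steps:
K = 801 (K = 3*267 = 801)
S = 917/4 (S = 5 + (801 + 96)/4 = 5 + (¼)*897 = 5 + 897/4 = 917/4 ≈ 229.25)
B = 917*√31/4 (B = √((-2 + 6)² + 15)*(917/4) = √(4² + 15)*(917/4) = √(16 + 15)*(917/4) = √31*(917/4) = 917*√31/4 ≈ 1276.4)
-20330/(-36447) + B/3730 = -20330/(-36447) + (917*√31/4)/3730 = -20330*(-1/36447) + (917*√31/4)*(1/3730) = 20330/36447 + 917*√31/14920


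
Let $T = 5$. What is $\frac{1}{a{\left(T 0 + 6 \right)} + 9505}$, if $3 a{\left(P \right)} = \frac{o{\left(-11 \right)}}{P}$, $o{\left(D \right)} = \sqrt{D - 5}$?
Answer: $\frac{769905}{7317947029} - \frac{18 i}{7317947029} \approx 0.00010521 - 2.4597 \cdot 10^{-9} i$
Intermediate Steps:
$o{\left(D \right)} = \sqrt{-5 + D}$
$a{\left(P \right)} = \frac{4 i}{3 P}$ ($a{\left(P \right)} = \frac{\sqrt{-5 - 11} \frac{1}{P}}{3} = \frac{\sqrt{-16} \frac{1}{P}}{3} = \frac{4 i \frac{1}{P}}{3} = \frac{4 i}{3 P}$)
$\frac{1}{a{\left(T 0 + 6 \right)} + 9505} = \frac{1}{\frac{4 i}{3 \left(5 \cdot 0 + 6\right)} + 9505} = \frac{1}{\frac{4 i}{3 \left(0 + 6\right)} + 9505} = \frac{1}{\frac{4 i}{3 \cdot 6} + 9505} = \frac{1}{\frac{4}{3} i \frac{1}{6} + 9505} = \frac{1}{\frac{2 i}{9} + 9505} = \frac{1}{9505 + \frac{2 i}{9}} = \frac{81 \left(9505 - \frac{2 i}{9}\right)}{7317947029}$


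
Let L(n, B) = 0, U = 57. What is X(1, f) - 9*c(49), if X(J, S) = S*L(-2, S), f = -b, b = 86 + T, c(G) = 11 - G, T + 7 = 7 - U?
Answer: 342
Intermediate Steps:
T = -57 (T = -7 + (7 - 1*57) = -7 + (7 - 57) = -7 - 50 = -57)
b = 29 (b = 86 - 57 = 29)
f = -29 (f = -1*29 = -29)
X(J, S) = 0 (X(J, S) = S*0 = 0)
X(1, f) - 9*c(49) = 0 - 9*(11 - 1*49) = 0 - 9*(11 - 49) = 0 - 9*(-38) = 0 - 1*(-342) = 0 + 342 = 342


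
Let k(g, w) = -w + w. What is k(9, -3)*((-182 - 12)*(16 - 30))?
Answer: 0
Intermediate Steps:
k(g, w) = 0
k(9, -3)*((-182 - 12)*(16 - 30)) = 0*((-182 - 12)*(16 - 30)) = 0*(-194*(-14)) = 0*2716 = 0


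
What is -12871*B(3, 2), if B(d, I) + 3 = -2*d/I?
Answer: 77226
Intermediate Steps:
B(d, I) = -3 - 2*d/I
-12871*B(3, 2) = -12871*(-3 - 2*3/2) = -12871*(-3 - 2*3*1/2) = -12871*(-3 - 3) = -12871*(-6) = 77226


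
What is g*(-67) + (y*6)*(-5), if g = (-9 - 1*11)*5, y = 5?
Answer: 6550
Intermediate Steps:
g = -100 (g = (-9 - 11)*5 = -20*5 = -100)
g*(-67) + (y*6)*(-5) = -100*(-67) + (5*6)*(-5) = 6700 + 30*(-5) = 6700 - 150 = 6550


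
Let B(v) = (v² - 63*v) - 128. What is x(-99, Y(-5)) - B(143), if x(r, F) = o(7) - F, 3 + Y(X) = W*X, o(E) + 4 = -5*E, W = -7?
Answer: -11383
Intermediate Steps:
o(E) = -4 - 5*E
Y(X) = -3 - 7*X
x(r, F) = -39 - F (x(r, F) = (-4 - 5*7) - F = (-4 - 35) - F = -39 - F)
B(v) = -128 + v² - 63*v
x(-99, Y(-5)) - B(143) = (-39 - (-3 - 7*(-5))) - (-128 + 143² - 63*143) = (-39 - (-3 + 35)) - (-128 + 20449 - 9009) = (-39 - 1*32) - 1*11312 = (-39 - 32) - 11312 = -71 - 11312 = -11383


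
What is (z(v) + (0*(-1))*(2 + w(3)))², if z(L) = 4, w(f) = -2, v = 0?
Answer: 16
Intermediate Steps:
(z(v) + (0*(-1))*(2 + w(3)))² = (4 + (0*(-1))*(2 - 2))² = (4 + 0*0)² = (4 + 0)² = 4² = 16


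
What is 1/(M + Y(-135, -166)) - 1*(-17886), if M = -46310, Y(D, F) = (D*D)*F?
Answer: 54939710759/3071660 ≈ 17886.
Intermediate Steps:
Y(D, F) = F*D**2 (Y(D, F) = D**2*F = F*D**2)
1/(M + Y(-135, -166)) - 1*(-17886) = 1/(-46310 - 166*(-135)**2) - 1*(-17886) = 1/(-46310 - 166*18225) + 17886 = 1/(-46310 - 3025350) + 17886 = 1/(-3071660) + 17886 = -1/3071660 + 17886 = 54939710759/3071660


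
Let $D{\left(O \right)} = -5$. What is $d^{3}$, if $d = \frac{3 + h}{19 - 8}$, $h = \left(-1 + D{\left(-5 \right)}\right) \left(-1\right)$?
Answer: $\frac{729}{1331} \approx 0.54771$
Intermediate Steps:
$h = 6$ ($h = \left(-1 - 5\right) \left(-1\right) = \left(-6\right) \left(-1\right) = 6$)
$d = \frac{9}{11}$ ($d = \frac{3 + 6}{19 - 8} = \frac{9}{19 - 8} = \frac{9}{11} \approx 0.81818$)
$d^{3} = \left(\frac{9}{11}\right)^{3} = \frac{729}{1331}$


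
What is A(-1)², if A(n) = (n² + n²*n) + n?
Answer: 1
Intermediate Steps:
A(n) = n + n² + n³ (A(n) = (n² + n³) + n = n + n² + n³)
A(-1)² = (-(1 - 1 + (-1)²))² = (-(1 - 1 + 1))² = (-1*1)² = (-1)² = 1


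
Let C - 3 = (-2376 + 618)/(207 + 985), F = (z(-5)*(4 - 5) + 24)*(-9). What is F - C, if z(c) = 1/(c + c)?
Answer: -650907/2980 ≈ -218.43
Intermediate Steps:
z(c) = 1/(2*c)
F = -2169/10 (F = (((1/2)/(-5))*(4 - 5) + 24)*(-9) = (((1/2)*(-1/5))*(-1) + 24)*(-9) = (-1/10*(-1) + 24)*(-9) = (1/10 + 24)*(-9) = (241/10)*(-9) = -2169/10 ≈ -216.90)
C = 909/596 (C = 3 + (-2376 + 618)/(207 + 985) = 3 - 1758/1192 = 3 - 1758*1/1192 = 3 - 879/596 = 909/596 ≈ 1.5252)
F - C = -2169/10 - 1*909/596 = -2169/10 - 909/596 = -650907/2980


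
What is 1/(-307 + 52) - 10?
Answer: -2551/255 ≈ -10.004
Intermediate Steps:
1/(-307 + 52) - 10 = 1/(-255) - 10 = -1/255 - 10 = -2551/255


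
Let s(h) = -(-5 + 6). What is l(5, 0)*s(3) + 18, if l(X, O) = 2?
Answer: 16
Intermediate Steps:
s(h) = -1 (s(h) = -1*1 = -1)
l(5, 0)*s(3) + 18 = 2*(-1) + 18 = -2 + 18 = 16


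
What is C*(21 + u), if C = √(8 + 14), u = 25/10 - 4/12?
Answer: 139*√22/6 ≈ 108.66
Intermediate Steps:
u = 13/6 (u = 25*(⅒) - 4*1/12 = 5/2 - ⅓ = 13/6 ≈ 2.1667)
C = √22 ≈ 4.6904
C*(21 + u) = √22*(21 + 13/6) = √22*(139/6) = 139*√22/6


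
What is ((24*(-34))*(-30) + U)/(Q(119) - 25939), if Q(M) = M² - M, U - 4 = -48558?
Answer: 24074/11897 ≈ 2.0235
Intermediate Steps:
U = -48554 (U = 4 - 48558 = -48554)
((24*(-34))*(-30) + U)/(Q(119) - 25939) = ((24*(-34))*(-30) - 48554)/(119*(-1 + 119) - 25939) = (-816*(-30) - 48554)/(119*118 - 25939) = (24480 - 48554)/(14042 - 25939) = -24074/(-11897) = -24074*(-1/11897) = 24074/11897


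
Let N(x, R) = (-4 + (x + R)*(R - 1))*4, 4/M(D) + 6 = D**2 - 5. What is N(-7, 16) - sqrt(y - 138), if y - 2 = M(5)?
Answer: 524 - 5*I*sqrt(266)/7 ≈ 524.0 - 11.65*I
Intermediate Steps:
M(D) = 4/(-11 + D**2) (M(D) = 4/(-6 + (D**2 - 5)) = 4/(-6 + (-5 + D**2)) = 4/(-11 + D**2))
y = 16/7 (y = 2 + 4/(-11 + 5**2) = 2 + 4/(-11 + 25) = 2 + 4/14 = 2 + 4*(1/14) = 2 + 2/7 = 16/7 ≈ 2.2857)
N(x, R) = -16 + 4*(-1 + R)*(R + x) (N(x, R) = (-4 + (R + x)*(-1 + R))*4 = (-4 + (-1 + R)*(R + x))*4 = -16 + 4*(-1 + R)*(R + x))
N(-7, 16) - sqrt(y - 138) = (-16 - 4*16 - 4*(-7) + 4*16**2 + 4*16*(-7)) - sqrt(16/7 - 138) = (-16 - 64 + 28 + 4*256 - 448) - sqrt(-950/7) = (-16 - 64 + 28 + 1024 - 448) - 5*I*sqrt(266)/7 = 524 - 5*I*sqrt(266)/7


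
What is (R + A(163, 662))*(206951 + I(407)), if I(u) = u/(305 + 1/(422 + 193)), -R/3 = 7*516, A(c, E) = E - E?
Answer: -105161459538429/46894 ≈ -2.2425e+9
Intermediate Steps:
A(c, E) = 0
R = -10836 (R = -21*516 = -3*3612 = -10836)
I(u) = 615*u/187576 (I(u) = u/(305 + 1/615) = u/(187576/615) = 615*u/187576)
(R + A(163, 662))*(206951 + I(407)) = (-10836 + 0)*(206951 + (615/187576)*407) = -10836*(206951 + 250305/187576) = -10836*38819291081/187576 = -105161459538429/46894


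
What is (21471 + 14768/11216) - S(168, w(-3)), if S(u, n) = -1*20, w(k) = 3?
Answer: 15066114/701 ≈ 21492.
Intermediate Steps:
S(u, n) = -20
(21471 + 14768/11216) - S(168, w(-3)) = (21471 + 14768/11216) - 1*(-20) = (21471 + 14768*(1/11216)) + 20 = (21471 + 923/701) + 20 = 15052094/701 + 20 = 15066114/701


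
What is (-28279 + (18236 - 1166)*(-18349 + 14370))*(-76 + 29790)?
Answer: -2019060624626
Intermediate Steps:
(-28279 + (18236 - 1166)*(-18349 + 14370))*(-76 + 29790) = (-28279 + 17070*(-3979))*29714 = (-28279 - 67921530)*29714 = -67949809*29714 = -2019060624626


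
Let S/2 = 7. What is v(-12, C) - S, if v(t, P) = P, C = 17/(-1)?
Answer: -31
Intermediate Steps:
S = 14 (S = 2*7 = 14)
C = -17 (C = 17*(-1) = -17)
v(-12, C) - S = -17 - 1*14 = -17 - 14 = -31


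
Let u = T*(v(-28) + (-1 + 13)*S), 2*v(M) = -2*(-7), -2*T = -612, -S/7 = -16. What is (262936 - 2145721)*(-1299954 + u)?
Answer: 1669179276180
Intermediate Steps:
S = 112 (S = -7*(-16) = 112)
T = 306 (T = -½*(-612) = 306)
v(M) = 7 (v(M) = (-2*(-7))/2 = (½)*14 = 7)
u = 413406 (u = 306*(7 + (-1 + 13)*112) = 306*(7 + 12*112) = 306*(7 + 1344) = 306*1351 = 413406)
(262936 - 2145721)*(-1299954 + u) = (262936 - 2145721)*(-1299954 + 413406) = -1882785*(-886548) = 1669179276180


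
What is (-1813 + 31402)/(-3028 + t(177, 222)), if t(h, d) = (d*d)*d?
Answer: 29589/10938020 ≈ 0.0027051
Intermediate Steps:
t(h, d) = d**3 (t(h, d) = d**2*d = d**3)
(-1813 + 31402)/(-3028 + t(177, 222)) = (-1813 + 31402)/(-3028 + 222**3) = 29589/(-3028 + 10941048) = 29589/10938020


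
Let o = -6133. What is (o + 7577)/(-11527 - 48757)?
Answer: -361/15071 ≈ -0.023953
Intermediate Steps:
(o + 7577)/(-11527 - 48757) = (-6133 + 7577)/(-11527 - 48757) = 1444/(-60284) = 1444*(-1/60284) = -361/15071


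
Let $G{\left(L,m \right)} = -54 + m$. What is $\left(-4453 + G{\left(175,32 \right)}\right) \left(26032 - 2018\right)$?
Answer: $-107462650$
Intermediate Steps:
$\left(-4453 + G{\left(175,32 \right)}\right) \left(26032 - 2018\right) = \left(-4453 + \left(-54 + 32\right)\right) \left(26032 - 2018\right) = \left(-4453 - 22\right) 24014 = \left(-4475\right) 24014 = -107462650$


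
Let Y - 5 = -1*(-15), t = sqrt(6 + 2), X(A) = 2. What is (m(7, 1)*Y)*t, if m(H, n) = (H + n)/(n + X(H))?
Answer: 320*sqrt(2)/3 ≈ 150.85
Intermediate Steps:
m(H, n) = (H + n)/(2 + n) (m(H, n) = (H + n)/(n + 2) = (H + n)/(2 + n))
t = 2*sqrt(2) (t = sqrt(8) = 2*sqrt(2) ≈ 2.8284)
Y = 20 (Y = 5 - 1*(-15) = 5 + 15 = 20)
(m(7, 1)*Y)*t = (((7 + 1)/(2 + 1))*20)*(2*sqrt(2)) = ((8/3)*20)*(2*sqrt(2)) = 160*(2*sqrt(2))/3 = 320*sqrt(2)/3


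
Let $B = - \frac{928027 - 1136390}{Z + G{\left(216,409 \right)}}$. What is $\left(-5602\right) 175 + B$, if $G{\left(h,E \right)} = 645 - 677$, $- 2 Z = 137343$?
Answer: $- \frac{134707369176}{137407} \approx -9.8035 \cdot 10^{5}$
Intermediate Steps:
$Z = - \frac{137343}{2}$ ($Z = \left(- \frac{1}{2}\right) 137343 = - \frac{137343}{2} \approx -68672.0$)
$G{\left(h,E \right)} = -32$
$B = - \frac{416726}{137407}$ ($B = - \frac{928027 - 1136390}{- \frac{137343}{2} - 32} = - \frac{-208363}{- \frac{137407}{2}} = - \frac{\left(-208363\right) \left(-2\right)}{137407} = \left(-1\right) \frac{416726}{137407} = - \frac{416726}{137407} \approx -3.0328$)
$\left(-5602\right) 175 + B = \left(-5602\right) 175 - \frac{416726}{137407} = -980350 - \frac{416726}{137407} = - \frac{134707369176}{137407}$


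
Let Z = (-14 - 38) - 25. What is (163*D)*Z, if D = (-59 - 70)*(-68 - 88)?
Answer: -252576324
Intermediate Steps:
Z = -77 (Z = -52 - 25 = -77)
D = 20124 (D = -129*(-156) = 20124)
(163*D)*Z = (163*20124)*(-77) = 3280212*(-77) = -252576324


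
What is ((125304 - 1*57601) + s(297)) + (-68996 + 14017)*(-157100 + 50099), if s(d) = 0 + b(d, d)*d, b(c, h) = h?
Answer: 5882963891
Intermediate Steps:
s(d) = d**2 (s(d) = 0 + d*d = 0 + d**2 = d**2)
((125304 - 1*57601) + s(297)) + (-68996 + 14017)*(-157100 + 50099) = ((125304 - 1*57601) + 297**2) + (-68996 + 14017)*(-157100 + 50099) = ((125304 - 57601) + 88209) - 54979*(-107001) = (67703 + 88209) + 5882807979 = 155912 + 5882807979 = 5882963891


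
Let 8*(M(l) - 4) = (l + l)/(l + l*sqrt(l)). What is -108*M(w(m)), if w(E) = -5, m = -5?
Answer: 27*(-16*sqrt(5) + 17*I)/(sqrt(5) - I) ≈ -436.5 + 10.062*I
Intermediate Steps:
M(l) = 4 + l/(4*(l + l**(3/2))) (M(l) = 4 + ((l + l)/(l + l*sqrt(l)))/8 = 4 + ((2*l)/(l + l**(3/2)))/8 = 4 + (2*l/(l + l**(3/2)))/8 = 4 + l/(4*(l + l**(3/2))))
-108*M(w(m)) = -108*(4*(-5)**(3/2) + (17/4)*(-5))/(-5 + (-5)**(3/2)) = -108*(4*(-5*I*sqrt(5)) - 85/4)/(-5 - 5*I*sqrt(5)) = -108*(-20*I*sqrt(5) - 85/4)/(-5 - 5*I*sqrt(5)) = -108*(-85/4 - 20*I*sqrt(5))/(-5 - 5*I*sqrt(5))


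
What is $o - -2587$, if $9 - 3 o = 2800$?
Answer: $\frac{4970}{3} \approx 1656.7$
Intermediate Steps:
$o = - \frac{2791}{3}$ ($o = 3 - \frac{2800}{3} = - \frac{2791}{3} \approx -930.33$)
$o - -2587 = - \frac{2791}{3} - -2587 = - \frac{2791}{3} + 2587 = \frac{4970}{3}$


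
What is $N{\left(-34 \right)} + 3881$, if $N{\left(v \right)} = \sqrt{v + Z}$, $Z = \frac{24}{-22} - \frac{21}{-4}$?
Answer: $3881 + \frac{i \sqrt{14443}}{22} \approx 3881.0 + 5.4627 i$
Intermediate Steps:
$Z = \frac{183}{44}$ ($Z = 24 \left(- \frac{1}{22}\right) - - \frac{21}{4} = - \frac{12}{11} + \frac{21}{4} = \frac{183}{44} \approx 4.1591$)
$N{\left(v \right)} = \sqrt{\frac{183}{44} + v}$ ($N{\left(v \right)} = \sqrt{v + \frac{183}{44}} = \sqrt{\frac{183}{44} + v}$)
$N{\left(-34 \right)} + 3881 = \frac{\sqrt{2013 + 484 \left(-34\right)}}{22} + 3881 = \frac{\sqrt{2013 - 16456}}{22} + 3881 = \frac{\sqrt{-14443}}{22} + 3881 = \frac{i \sqrt{14443}}{22} + 3881 = 3881 + \frac{i \sqrt{14443}}{22}$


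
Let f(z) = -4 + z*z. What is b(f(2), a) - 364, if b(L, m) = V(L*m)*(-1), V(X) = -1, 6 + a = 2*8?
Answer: -363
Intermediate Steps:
a = 10 (a = -6 + 2*8 = -6 + 16 = 10)
f(z) = -4 + z²
b(L, m) = 1 (b(L, m) = -1*(-1) = 1)
b(f(2), a) - 364 = 1 - 364 = -363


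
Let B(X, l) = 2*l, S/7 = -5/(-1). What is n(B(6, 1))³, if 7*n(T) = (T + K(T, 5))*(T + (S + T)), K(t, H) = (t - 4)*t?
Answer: -474552/343 ≈ -1383.5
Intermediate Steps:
K(t, H) = t*(-4 + t) (K(t, H) = (-4 + t)*t = t*(-4 + t))
S = 35 (S = 7*(-5/(-1)) = 7*(-5*(-1)) = 7*5 = 35)
n(T) = (35 + 2*T)*(T + T*(-4 + T))/7 (n(T) = ((T + T*(-4 + T))*(T + (35 + T)))/7 = ((T + T*(-4 + T))*(35 + 2*T))/7 = ((35 + 2*T)*(T + T*(-4 + T)))/7 = (35 + 2*T)*(T + T*(-4 + T))/7)
n(B(6, 1))³ = ((2*1)*(-105 + 2*(2*1)² + 29*(2*1))/7)³ = ((⅐)*2*(-105 + 2*2² + 29*2))³ = ((⅐)*2*(-105 + 2*4 + 58))³ = ((⅐)*2*(-105 + 8 + 58))³ = ((⅐)*2*(-39))³ = (-78/7)³ = -474552/343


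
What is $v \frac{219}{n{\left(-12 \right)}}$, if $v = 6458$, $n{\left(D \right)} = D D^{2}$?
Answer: $- \frac{235717}{288} \approx -818.46$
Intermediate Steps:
$n{\left(D \right)} = D^{3}$
$v \frac{219}{n{\left(-12 \right)}} = 6458 \frac{219}{\left(-12\right)^{3}} = 6458 \frac{219}{-1728} = 6458 \cdot 219 \left(- \frac{1}{1728}\right) = 6458 \left(- \frac{73}{576}\right) = - \frac{235717}{288}$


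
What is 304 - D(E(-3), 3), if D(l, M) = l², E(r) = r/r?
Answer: 303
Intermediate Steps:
E(r) = 1
304 - D(E(-3), 3) = 304 - 1*1² = 304 - 1*1 = 304 - 1 = 303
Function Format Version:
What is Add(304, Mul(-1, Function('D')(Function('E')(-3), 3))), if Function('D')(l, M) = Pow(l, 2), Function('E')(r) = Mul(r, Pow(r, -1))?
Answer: 303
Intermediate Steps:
Function('E')(r) = 1
Add(304, Mul(-1, Function('D')(Function('E')(-3), 3))) = Add(304, Mul(-1, Pow(1, 2))) = Add(304, Mul(-1, 1)) = Add(304, -1) = 303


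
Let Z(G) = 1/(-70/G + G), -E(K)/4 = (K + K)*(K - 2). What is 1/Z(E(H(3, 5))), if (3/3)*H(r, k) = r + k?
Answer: -73693/192 ≈ -383.82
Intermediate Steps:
H(r, k) = k + r (H(r, k) = r + k = k + r)
E(K) = -8*K*(-2 + K) (E(K) = -4*(K + K)*(K - 2) = -4*2*K*(-2 + K) = -8*K*(-2 + K))
Z(G) = 1/(G - 70/G)
1/Z(E(H(3, 5))) = 1/((8*(5 + 3)*(2 - (5 + 3)))/(-70 + (8*(5 + 3)*(2 - (5 + 3)))²)) = 1/((8*8*(2 - 1*8))/(-70 + (8*8*(2 - 1*8))²)) = 1/((8*8*(2 - 8))/(-70 + (8*8*(2 - 8))²)) = 1/((8*8*(-6))/(-70 + (8*8*(-6))²)) = 1/(-384/(-70 + (-384)²)) = 1/(-384/(-70 + 147456)) = 1/(-384/147386) = 1/(-384*1/147386) = 1/(-192/73693) = -73693/192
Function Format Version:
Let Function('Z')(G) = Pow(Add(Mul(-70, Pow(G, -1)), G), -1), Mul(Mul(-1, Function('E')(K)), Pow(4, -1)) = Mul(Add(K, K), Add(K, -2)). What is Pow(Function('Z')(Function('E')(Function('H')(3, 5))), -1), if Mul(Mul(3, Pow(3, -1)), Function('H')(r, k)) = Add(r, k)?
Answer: Rational(-73693, 192) ≈ -383.82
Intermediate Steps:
Function('H')(r, k) = Add(k, r) (Function('H')(r, k) = Add(r, k) = Add(k, r))
Function('E')(K) = Mul(-8, K, Add(-2, K)) (Function('E')(K) = Mul(-4, Mul(Add(K, K), Add(K, -2))) = Mul(-4, Mul(Mul(2, K), Add(-2, K))) = Mul(-4, Mul(2, K, Add(-2, K))) = Mul(-8, K, Add(-2, K)))
Function('Z')(G) = Pow(Add(G, Mul(-70, Pow(G, -1))), -1)
Pow(Function('Z')(Function('E')(Function('H')(3, 5))), -1) = Pow(Mul(Mul(8, Add(5, 3), Add(2, Mul(-1, Add(5, 3)))), Pow(Add(-70, Pow(Mul(8, Add(5, 3), Add(2, Mul(-1, Add(5, 3)))), 2)), -1)), -1) = Pow(Mul(Mul(8, 8, Add(2, Mul(-1, 8))), Pow(Add(-70, Pow(Mul(8, 8, Add(2, Mul(-1, 8))), 2)), -1)), -1) = Pow(Mul(Mul(8, 8, Add(2, -8)), Pow(Add(-70, Pow(Mul(8, 8, Add(2, -8)), 2)), -1)), -1) = Pow(Mul(Mul(8, 8, -6), Pow(Add(-70, Pow(Mul(8, 8, -6), 2)), -1)), -1) = Pow(Mul(-384, Pow(Add(-70, Pow(-384, 2)), -1)), -1) = Pow(Mul(-384, Pow(Add(-70, 147456), -1)), -1) = Pow(Mul(-384, Pow(147386, -1)), -1) = Pow(Mul(-384, Rational(1, 147386)), -1) = Pow(Rational(-192, 73693), -1) = Rational(-73693, 192)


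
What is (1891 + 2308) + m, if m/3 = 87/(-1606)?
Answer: 6743333/1606 ≈ 4198.8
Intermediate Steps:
m = -261/1606 (m = 3*(87/(-1606)) = 3*(87*(-1/1606)) = 3*(-87/1606) = -261/1606 ≈ -0.16252)
(1891 + 2308) + m = (1891 + 2308) - 261/1606 = 4199 - 261/1606 = 6743333/1606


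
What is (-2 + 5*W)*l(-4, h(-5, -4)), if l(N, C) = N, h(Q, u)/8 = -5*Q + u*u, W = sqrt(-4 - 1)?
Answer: 8 - 20*I*sqrt(5) ≈ 8.0 - 44.721*I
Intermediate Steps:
W = I*sqrt(5) (W = sqrt(-5) = I*sqrt(5) ≈ 2.2361*I)
h(Q, u) = -40*Q + 8*u**2 (h(Q, u) = 8*(-5*Q + u*u) = 8*(-5*Q + u**2) = 8*(u**2 - 5*Q) = -40*Q + 8*u**2)
(-2 + 5*W)*l(-4, h(-5, -4)) = (-2 + 5*(I*sqrt(5)))*(-4) = (-2 + 5*I*sqrt(5))*(-4) = 8 - 20*I*sqrt(5)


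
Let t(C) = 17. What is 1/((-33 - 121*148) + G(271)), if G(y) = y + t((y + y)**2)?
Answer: -1/17653 ≈ -5.6648e-5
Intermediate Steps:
G(y) = 17 + y (G(y) = y + 17 = 17 + y)
1/((-33 - 121*148) + G(271)) = 1/((-33 - 121*148) + (17 + 271)) = 1/((-33 - 17908) + 288) = 1/(-17941 + 288) = 1/(-17653) = -1/17653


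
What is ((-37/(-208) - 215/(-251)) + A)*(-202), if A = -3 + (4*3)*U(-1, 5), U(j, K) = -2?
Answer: 136916509/26104 ≈ 5245.0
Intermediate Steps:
A = -27 (A = -3 + (4*3)*(-2) = -3 + 12*(-2) = -3 - 24 = -27)
((-37/(-208) - 215/(-251)) + A)*(-202) = ((-37/(-208) - 215/(-251)) - 27)*(-202) = ((-37*(-1/208) - 215*(-1/251)) - 27)*(-202) = ((37/208 + 215/251) - 27)*(-202) = (54007/52208 - 27)*(-202) = -1355609/52208*(-202) = 136916509/26104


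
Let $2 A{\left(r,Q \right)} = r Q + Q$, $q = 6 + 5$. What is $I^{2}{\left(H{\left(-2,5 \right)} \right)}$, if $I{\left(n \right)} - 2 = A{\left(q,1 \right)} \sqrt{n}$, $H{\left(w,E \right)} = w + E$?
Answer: $112 + 24 \sqrt{3} \approx 153.57$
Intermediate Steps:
$q = 11$
$A{\left(r,Q \right)} = \frac{Q}{2} + \frac{Q r}{2}$ ($A{\left(r,Q \right)} = \frac{r Q + Q}{2} = \frac{Q r + Q}{2} = \frac{Q + Q r}{2} = \frac{Q}{2} + \frac{Q r}{2}$)
$H{\left(w,E \right)} = E + w$
$I{\left(n \right)} = 2 + 6 \sqrt{n}$ ($I{\left(n \right)} = 2 + \frac{1}{2} \cdot 1 \left(1 + 11\right) \sqrt{n} = 2 + \frac{1}{2} \cdot 1 \cdot 12 \sqrt{n} = 2 + 6 \sqrt{n}$)
$I^{2}{\left(H{\left(-2,5 \right)} \right)} = \left(2 + 6 \sqrt{5 - 2}\right)^{2} = \left(2 + 6 \sqrt{3}\right)^{2}$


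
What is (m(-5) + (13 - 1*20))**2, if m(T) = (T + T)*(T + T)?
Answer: 8649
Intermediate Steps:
m(T) = 4*T**2 (m(T) = (2*T)*(2*T) = 4*T**2)
(m(-5) + (13 - 1*20))**2 = (4*(-5)**2 + (13 - 1*20))**2 = (4*25 + (13 - 20))**2 = (100 - 7)**2 = 93**2 = 8649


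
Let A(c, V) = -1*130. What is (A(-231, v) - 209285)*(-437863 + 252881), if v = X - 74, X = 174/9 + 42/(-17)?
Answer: 38738005530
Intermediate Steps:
X = 860/51 (X = 174*(1/9) + 42*(-1/17) = 58/3 - 42/17 = 860/51 ≈ 16.863)
v = -2914/51 (v = 860/51 - 74 = -2914/51 ≈ -57.137)
A(c, V) = -130
(A(-231, v) - 209285)*(-437863 + 252881) = (-130 - 209285)*(-437863 + 252881) = -209415*(-184982) = 38738005530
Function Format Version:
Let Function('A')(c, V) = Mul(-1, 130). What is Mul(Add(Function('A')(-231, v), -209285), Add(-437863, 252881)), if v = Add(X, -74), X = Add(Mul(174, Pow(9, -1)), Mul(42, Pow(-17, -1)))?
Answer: 38738005530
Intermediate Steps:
X = Rational(860, 51) (X = Add(Mul(174, Rational(1, 9)), Mul(42, Rational(-1, 17))) = Add(Rational(58, 3), Rational(-42, 17)) = Rational(860, 51) ≈ 16.863)
v = Rational(-2914, 51) (v = Add(Rational(860, 51), -74) = Rational(-2914, 51) ≈ -57.137)
Function('A')(c, V) = -130
Mul(Add(Function('A')(-231, v), -209285), Add(-437863, 252881)) = Mul(Add(-130, -209285), Add(-437863, 252881)) = Mul(-209415, -184982) = 38738005530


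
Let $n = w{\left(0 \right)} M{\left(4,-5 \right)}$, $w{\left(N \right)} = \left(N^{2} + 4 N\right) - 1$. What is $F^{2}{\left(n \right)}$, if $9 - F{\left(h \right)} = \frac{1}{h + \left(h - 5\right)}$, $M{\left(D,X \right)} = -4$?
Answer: $\frac{676}{9} \approx 75.111$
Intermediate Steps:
$w{\left(N \right)} = -1 + N^{2} + 4 N$
$n = 4$ ($n = \left(-1 + 0^{2} + 4 \cdot 0\right) \left(-4\right) = \left(-1 + 0 + 0\right) \left(-4\right) = \left(-1\right) \left(-4\right) = 4$)
$F{\left(h \right)} = 9 - \frac{1}{-5 + 2 h}$ ($F{\left(h \right)} = 9 - \frac{1}{h + \left(h - 5\right)} = 9 - \frac{1}{h + \left(-5 + h\right)} = 9 - \frac{1}{-5 + 2 h}$)
$F^{2}{\left(n \right)} = \left(\frac{2 \left(-23 + 9 \cdot 4\right)}{-5 + 2 \cdot 4}\right)^{2} = \left(\frac{2 \left(-23 + 36\right)}{-5 + 8}\right)^{2} = \left(2 \cdot \frac{1}{3} \cdot 13\right)^{2} = \left(\frac{26}{3}\right)^{2} = \frac{676}{9}$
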